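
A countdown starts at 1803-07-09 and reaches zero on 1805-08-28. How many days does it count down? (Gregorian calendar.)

Jul 9, 1803 → Jul 9, 1804: 366 days (Feb 29, 1804 is in that span).
Jul 9, 1804 → Jul 9, 1805: 365 days.
Jul 9, 1805 → Aug 9, 1805: 31 days (July has 31).
Aug 9, 1805 → Aug 28, 1805: 19 days.
Total: 781 days.

781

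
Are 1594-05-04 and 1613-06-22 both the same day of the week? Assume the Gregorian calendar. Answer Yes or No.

From May 4, 1594 to Jun 22, 1613 is 6989 days.
6989 mod 7 = 3, so they are different weekdays.
(May 4, 1594 is a Wednesday; Jun 22, 1613 is a Saturday.)

No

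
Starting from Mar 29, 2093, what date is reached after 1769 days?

January 31, 2098

+365 (one year) → Mar 29, 2094 (1404 left).
+365 (one year) → Mar 29, 2095 (1039 left).
+366 (one year; includes Feb 29, 2096) → Mar 29, 2096 (673 left).
+365 (one year) → Mar 29, 2097 (308 left).
Mar has 31 days: +3 → Apr 1, 2097 (305 left).
Apr has 30 days: +30 → May 1, 2097 (275 left).
May has 31 days: +31 → Jun 1, 2097 (244 left).
Jun has 30 days: +30 → Jul 1, 2097 (214 left).
Jul has 31 days: +31 → Aug 1, 2097 (183 left).
Aug has 31 days: +31 → Sep 1, 2097 (152 left).
Sep has 30 days: +30 → Oct 1, 2097 (122 left).
Oct has 31 days: +31 → Nov 1, 2097 (91 left).
Nov has 30 days: +30 → Dec 1, 2097 (61 left).
Dec has 31 days: +31 → Jan 1, 2098 (30 left).
+30 → Jan 31, 2098.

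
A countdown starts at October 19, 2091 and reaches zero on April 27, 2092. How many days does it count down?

Oct 19, 2091 → Nov 19, 2091: 31 days (October has 31).
Nov 19, 2091 → Dec 19, 2091: 30 days (November has 30).
Dec 19, 2091 → Jan 19, 2092: 31 days (December has 31).
Jan 19, 2092 → Feb 19, 2092: 31 days (January has 31).
Feb 19, 2092 → Mar 19, 2092: 29 days (February has 29).
Mar 19, 2092 → Apr 19, 2092: 31 days (March has 31).
Apr 19, 2092 → Apr 27, 2092: 8 days.
Total: 191 days.

191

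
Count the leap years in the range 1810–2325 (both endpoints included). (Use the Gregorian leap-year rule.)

Multiples of 4 in [1810,2325]: 129.
Of those, multiples of 100: 5 (not leap unless ÷400).
Multiples of 400: 1.
Leap years = 129 − 5 + 1 = 125.

125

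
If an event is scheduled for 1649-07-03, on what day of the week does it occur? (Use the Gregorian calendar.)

Doomsday rule: the anchor day for the 1600s is Tuesday. For year 49: 49÷12 = 4 r 1, and 1÷4 = 0, so 4+1+0 = 5.
Tuesday + 5 ≡ Sunday — that's 1649's doomsday.
In July the doomsday date is Jul 11.
Jul 3 is 8 days before Jul 11; 8 mod 7 = 1, so Sunday − 1 = Saturday.

Saturday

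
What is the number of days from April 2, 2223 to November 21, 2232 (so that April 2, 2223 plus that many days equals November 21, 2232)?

3521

Apr 2, 2223 → Apr 2, 2224: 366 days (Feb 29, 2224 is in that span).
Apr 2, 2224 → Apr 2, 2225: 365 days.
Apr 2, 2225 → Apr 2, 2226: 365 days.
Apr 2, 2226 → Apr 2, 2227: 365 days.
Apr 2, 2227 → Apr 2, 2228: 366 days (Feb 29, 2228 is in that span).
Apr 2, 2228 → Apr 2, 2229: 365 days.
Apr 2, 2229 → Apr 2, 2230: 365 days.
Apr 2, 2230 → Apr 2, 2231: 365 days.
Apr 2, 2231 → Apr 2, 2232: 366 days (Feb 29, 2232 is in that span).
Apr 2, 2232 → May 2, 2232: 30 days (April has 30).
May 2, 2232 → Jun 2, 2232: 31 days (May has 31).
Jun 2, 2232 → Jul 2, 2232: 30 days (June has 30).
Jul 2, 2232 → Aug 2, 2232: 31 days (July has 31).
Aug 2, 2232 → Sep 2, 2232: 31 days (August has 31).
Sep 2, 2232 → Oct 2, 2232: 30 days (September has 30).
Oct 2, 2232 → Nov 2, 2232: 31 days (October has 31).
Nov 2, 2232 → Nov 21, 2232: 19 days.
Total: 3521 days.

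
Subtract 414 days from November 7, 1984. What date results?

September 20, 1983

−366 (one year; includes Feb 29, 1984) → Nov 7, 1983 (48 left).
−7 → Oct 31, 1983 (end of Oct, 31 days; 41 left).
−31 → Sep 30, 1983 (end of Sep, 30 days; 10 left).
−10 → Sep 20, 1983.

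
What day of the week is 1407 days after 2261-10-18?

Friday

Oct 18, 2261 is a Friday.
1407 mod 7 = 0, so 1407 days after a Friday is Friday + 0 = Friday.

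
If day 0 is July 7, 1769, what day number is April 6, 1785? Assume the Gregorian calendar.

5752

Jul 7, 1769 → Jul 7, 1770: 365 days.
Jul 7, 1770 → Jul 7, 1771: 365 days.
Jul 7, 1771 → Jul 7, 1772: 366 days (Feb 29, 1772 is in that span).
Jul 7, 1772 → Jul 7, 1773: 365 days.
Jul 7, 1773 → Jul 7, 1774: 365 days.
Jul 7, 1774 → Jul 7, 1775: 365 days.
Jul 7, 1775 → Jul 7, 1776: 366 days (Feb 29, 1776 is in that span).
Jul 7, 1776 → Jul 7, 1777: 365 days.
Jul 7, 1777 → Jul 7, 1778: 365 days.
Jul 7, 1778 → Jul 7, 1779: 365 days.
Jul 7, 1779 → Jul 7, 1780: 366 days (Feb 29, 1780 is in that span).
Jul 7, 1780 → Jul 7, 1781: 365 days.
Jul 7, 1781 → Jul 7, 1782: 365 days.
Jul 7, 1782 → Jul 7, 1783: 365 days.
Jul 7, 1783 → Jul 7, 1784: 366 days (Feb 29, 1784 is in that span).
Jul 7, 1784 → Aug 7, 1784: 31 days (July has 31).
Aug 7, 1784 → Sep 7, 1784: 31 days (August has 31).
Sep 7, 1784 → Oct 7, 1784: 30 days (September has 30).
Oct 7, 1784 → Nov 7, 1784: 31 days (October has 31).
Nov 7, 1784 → Dec 7, 1784: 30 days (November has 30).
Dec 7, 1784 → Jan 7, 1785: 31 days (December has 31).
Jan 7, 1785 → Feb 7, 1785: 31 days (January has 31).
Feb 7, 1785 → Mar 7, 1785: 28 days (February has 28).
Mar 7, 1785 → Apr 6, 1785: 30 days.
Total: 5752 days.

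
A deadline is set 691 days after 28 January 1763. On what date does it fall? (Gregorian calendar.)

+365 (one year) → Jan 28, 1764 (326 left).
Jan has 31 days: +4 → Feb 1, 1764 (322 left).
Feb has 29 days: +29 → Mar 1, 1764 (293 left).
Mar has 31 days: +31 → Apr 1, 1764 (262 left).
Apr has 30 days: +30 → May 1, 1764 (232 left).
May has 31 days: +31 → Jun 1, 1764 (201 left).
Jun has 30 days: +30 → Jul 1, 1764 (171 left).
Jul has 31 days: +31 → Aug 1, 1764 (140 left).
Aug has 31 days: +31 → Sep 1, 1764 (109 left).
Sep has 30 days: +30 → Oct 1, 1764 (79 left).
Oct has 31 days: +31 → Nov 1, 1764 (48 left).
Nov has 30 days: +30 → Dec 1, 1764 (18 left).
+18 → Dec 19, 1764.

December 19, 1764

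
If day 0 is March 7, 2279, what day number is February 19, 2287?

2906

Mar 7, 2279 → Mar 7, 2280: 366 days (Feb 29, 2280 is in that span).
Mar 7, 2280 → Mar 7, 2281: 365 days.
Mar 7, 2281 → Mar 7, 2282: 365 days.
Mar 7, 2282 → Mar 7, 2283: 365 days.
Mar 7, 2283 → Mar 7, 2284: 366 days (Feb 29, 2284 is in that span).
Mar 7, 2284 → Mar 7, 2285: 365 days.
Mar 7, 2285 → Mar 7, 2286: 365 days.
Mar 7, 2286 → Apr 7, 2286: 31 days (March has 31).
Apr 7, 2286 → May 7, 2286: 30 days (April has 30).
May 7, 2286 → Jun 7, 2286: 31 days (May has 31).
Jun 7, 2286 → Jul 7, 2286: 30 days (June has 30).
Jul 7, 2286 → Aug 7, 2286: 31 days (July has 31).
Aug 7, 2286 → Sep 7, 2286: 31 days (August has 31).
Sep 7, 2286 → Oct 7, 2286: 30 days (September has 30).
Oct 7, 2286 → Nov 7, 2286: 31 days (October has 31).
Nov 7, 2286 → Dec 7, 2286: 30 days (November has 30).
Dec 7, 2286 → Jan 7, 2287: 31 days (December has 31).
Jan 7, 2287 → Feb 7, 2287: 31 days (January has 31).
Feb 7, 2287 → Feb 19, 2287: 12 days.
Total: 2906 days.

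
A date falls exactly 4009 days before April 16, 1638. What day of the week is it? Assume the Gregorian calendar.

Apr 16, 1638 is a Friday.
4009 mod 7 = 5, so 4009 days before a Friday is Friday − 5 = Sunday.

Sunday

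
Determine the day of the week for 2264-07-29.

Friday

Doomsday rule: the anchor day for the 2200s is Friday. For year 64: 64÷12 = 5 r 4, and 4÷4 = 1, so 5+4+1 = 10.
Friday + 10 ≡ Monday — that's 2264's doomsday.
In July the doomsday date is Jul 11.
Jul 29 is 18 days after Jul 11; 18 mod 7 = 4, so Monday + 4 = Friday.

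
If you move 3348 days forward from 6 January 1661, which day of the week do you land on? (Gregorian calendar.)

Saturday

First find the weekday of Jan 6, 1661. Doomsday rule: the anchor day for the 1600s is Tuesday. For year 61: 61÷12 = 5 r 1, and 1÷4 = 0, so 5+1+0 = 6.
Tuesday + 6 ≡ Monday — that's 1661's doomsday.
In January the doomsday date is Jan 3 (1661 is not a leap year).
Jan 6 is 3 days after Jan 3; 3 mod 7 = 3, so Monday + 3 = Thursday.
3348 mod 7 = 2, so 3348 days after a Thursday is Thursday + 2 = Saturday.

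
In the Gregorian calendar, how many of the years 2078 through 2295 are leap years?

Multiples of 4 in [2078,2295]: 54.
Of those, multiples of 100: 2 (not leap unless ÷400).
Multiples of 400: 0.
Leap years = 54 − 2 + 0 = 52.

52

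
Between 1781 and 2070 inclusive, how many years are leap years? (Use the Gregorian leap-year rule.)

Multiples of 4 in [1781,2070]: 72.
Of those, multiples of 100: 3 (not leap unless ÷400).
Multiples of 400: 1.
Leap years = 72 − 3 + 1 = 70.

70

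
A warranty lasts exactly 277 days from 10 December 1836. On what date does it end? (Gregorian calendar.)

September 13, 1837

Dec has 31 days: +22 → Jan 1, 1837 (255 left).
Jan has 31 days: +31 → Feb 1, 1837 (224 left).
Feb has 28 days: +28 → Mar 1, 1837 (196 left).
Mar has 31 days: +31 → Apr 1, 1837 (165 left).
Apr has 30 days: +30 → May 1, 1837 (135 left).
May has 31 days: +31 → Jun 1, 1837 (104 left).
Jun has 30 days: +30 → Jul 1, 1837 (74 left).
Jul has 31 days: +31 → Aug 1, 1837 (43 left).
Aug has 31 days: +31 → Sep 1, 1837 (12 left).
+12 → Sep 13, 1837.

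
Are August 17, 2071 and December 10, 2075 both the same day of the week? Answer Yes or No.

No

From Aug 17, 2071 to Dec 10, 2075 is 1576 days.
1576 mod 7 = 1, so they are different weekdays.
(Aug 17, 2071 is a Monday; Dec 10, 2075 is a Tuesday.)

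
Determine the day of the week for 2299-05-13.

Doomsday rule: the anchor day for the 2200s is Friday. For year 99: 99÷12 = 8 r 3, and 3÷4 = 0, so 8+3+0 = 11.
Friday + 11 ≡ Tuesday — that's 2299's doomsday.
In May the doomsday date is May 9.
May 13 is 4 days after May 9; 4 mod 7 = 4, so Tuesday + 4 = Saturday.

Saturday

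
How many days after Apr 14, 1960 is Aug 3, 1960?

Apr 14, 1960 → May 14, 1960: 30 days (April has 30).
May 14, 1960 → Jun 14, 1960: 31 days (May has 31).
Jun 14, 1960 → Jul 14, 1960: 30 days (June has 30).
Jul 14, 1960 → Aug 3, 1960: 20 days.
Total: 111 days.

111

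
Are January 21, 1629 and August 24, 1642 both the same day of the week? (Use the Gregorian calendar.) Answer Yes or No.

From Jan 21, 1629 to Aug 24, 1642 is 4963 days.
4963 mod 7 = 0, so they are the same weekday.
(Jan 21, 1629 is a Sunday; Aug 24, 1642 is a Sunday.)

Yes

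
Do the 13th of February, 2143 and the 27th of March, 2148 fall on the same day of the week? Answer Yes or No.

From Feb 13, 2143 to Mar 27, 2148 is 1869 days.
1869 mod 7 = 0, so they are the same weekday.
(Feb 13, 2143 is a Wednesday; Mar 27, 2148 is a Wednesday.)

Yes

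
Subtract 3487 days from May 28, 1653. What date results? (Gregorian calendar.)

−365 (one year) → May 28, 1652 (3122 left).
−366 (one year; includes Feb 29, 1652) → May 28, 1651 (2756 left).
−365 (one year) → May 28, 1650 (2391 left).
−365 (one year) → May 28, 1649 (2026 left).
−365 (one year) → May 28, 1648 (1661 left).
−366 (one year; includes Feb 29, 1648) → May 28, 1647 (1295 left).
−365 (one year) → May 28, 1646 (930 left).
−365 (one year) → May 28, 1645 (565 left).
−365 (one year) → May 28, 1644 (200 left).
−28 → Apr 30, 1644 (end of Apr, 30 days; 172 left).
−30 → Mar 31, 1644 (end of Mar, 31 days; 142 left).
−31 → Feb 29, 1644 (end of Feb, 29 days; 111 left).
−29 → Jan 31, 1644 (end of Jan, 31 days; 82 left).
−31 → Dec 31, 1643 (end of Dec, 31 days; 51 left).
−31 → Nov 30, 1643 (end of Nov, 30 days; 20 left).
−20 → Nov 10, 1643.

November 10, 1643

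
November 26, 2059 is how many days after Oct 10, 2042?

Oct 10, 2042 → Oct 10, 2043: 365 days.
Oct 10, 2043 → Oct 10, 2044: 366 days (Feb 29, 2044 is in that span).
Oct 10, 2044 → Oct 10, 2045: 365 days.
Oct 10, 2045 → Oct 10, 2046: 365 days.
Oct 10, 2046 → Oct 10, 2047: 365 days.
Oct 10, 2047 → Oct 10, 2048: 366 days (Feb 29, 2048 is in that span).
Oct 10, 2048 → Oct 10, 2049: 365 days.
Oct 10, 2049 → Oct 10, 2050: 365 days.
Oct 10, 2050 → Oct 10, 2051: 365 days.
Oct 10, 2051 → Oct 10, 2052: 366 days (Feb 29, 2052 is in that span).
Oct 10, 2052 → Oct 10, 2053: 365 days.
Oct 10, 2053 → Oct 10, 2054: 365 days.
Oct 10, 2054 → Oct 10, 2055: 365 days.
Oct 10, 2055 → Oct 10, 2056: 366 days (Feb 29, 2056 is in that span).
Oct 10, 2056 → Oct 10, 2057: 365 days.
Oct 10, 2057 → Oct 10, 2058: 365 days.
Oct 10, 2058 → Oct 10, 2059: 365 days.
Oct 10, 2059 → Nov 10, 2059: 31 days (October has 31).
Nov 10, 2059 → Nov 26, 2059: 16 days.
Total: 6256 days.

6256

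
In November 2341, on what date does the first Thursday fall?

November 6, 2341

November 1, 2341 is a Saturday.
The first Thursday is therefore November 6 (5 days later).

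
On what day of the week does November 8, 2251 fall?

Saturday

Doomsday rule: the anchor day for the 2200s is Friday. For year 51: 51÷12 = 4 r 3, and 3÷4 = 0, so 4+3+0 = 7.
Friday + 7 ≡ Friday — that's 2251's doomsday.
In November the doomsday date is Nov 7.
Nov 8 is 1 day after Nov 7; 1 mod 7 = 1, so Friday + 1 = Saturday.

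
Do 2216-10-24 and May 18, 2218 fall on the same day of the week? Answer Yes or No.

From Oct 24, 2216 to May 18, 2218 is 571 days.
571 mod 7 = 4, so they are different weekdays.
(Oct 24, 2216 is a Thursday; May 18, 2218 is a Monday.)

No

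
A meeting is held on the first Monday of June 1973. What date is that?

June 4, 1973

June 1, 1973 is a Friday.
The first Monday is therefore June 4 (3 days later).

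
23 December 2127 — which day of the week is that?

Tuesday

Doomsday rule: the anchor day for the 2100s is Sunday. For year 27: 27÷12 = 2 r 3, and 3÷4 = 0, so 2+3+0 = 5.
Sunday + 5 ≡ Friday — that's 2127's doomsday.
In December the doomsday date is Dec 12.
Dec 23 is 11 days after Dec 12; 11 mod 7 = 4, so Friday + 4 = Tuesday.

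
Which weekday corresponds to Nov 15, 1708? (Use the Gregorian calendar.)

Doomsday rule: the anchor day for the 1700s is Sunday. For year 08: 8÷12 = 0 r 8, and 8÷4 = 2, so 0+8+2 = 10.
Sunday + 10 ≡ Wednesday — that's 1708's doomsday.
In November the doomsday date is Nov 7.
Nov 15 is 8 days after Nov 7; 8 mod 7 = 1, so Wednesday + 1 = Thursday.

Thursday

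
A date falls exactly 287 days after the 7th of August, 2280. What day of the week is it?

Saturday

First find the weekday of Aug 7, 2280. Doomsday rule: the anchor day for the 2200s is Friday. For year 80: 80÷12 = 6 r 8, and 8÷4 = 2, so 6+8+2 = 16.
Friday + 16 ≡ Sunday — that's 2280's doomsday.
In August the doomsday date is Aug 8.
Aug 7 is 1 day before Aug 8; 1 mod 7 = 1, so Sunday − 1 = Saturday.
287 mod 7 = 0, so 287 days after a Saturday is Saturday + 0 = Saturday.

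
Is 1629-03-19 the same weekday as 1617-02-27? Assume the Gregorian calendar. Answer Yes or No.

From Feb 27, 1617 to Mar 19, 1629 is 4403 days.
4403 mod 7 = 0, so they are the same weekday.
(Feb 27, 1617 is a Monday; Mar 19, 1629 is a Monday.)

Yes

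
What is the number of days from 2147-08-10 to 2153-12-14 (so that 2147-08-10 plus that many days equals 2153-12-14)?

Aug 10, 2147 → Aug 10, 2148: 366 days (Feb 29, 2148 is in that span).
Aug 10, 2148 → Aug 10, 2149: 365 days.
Aug 10, 2149 → Aug 10, 2150: 365 days.
Aug 10, 2150 → Aug 10, 2151: 365 days.
Aug 10, 2151 → Aug 10, 2152: 366 days (Feb 29, 2152 is in that span).
Aug 10, 2152 → Aug 10, 2153: 365 days.
Aug 10, 2153 → Sep 10, 2153: 31 days (August has 31).
Sep 10, 2153 → Oct 10, 2153: 30 days (September has 30).
Oct 10, 2153 → Nov 10, 2153: 31 days (October has 31).
Nov 10, 2153 → Dec 10, 2153: 30 days (November has 30).
Dec 10, 2153 → Dec 14, 2153: 4 days.
Total: 2318 days.

2318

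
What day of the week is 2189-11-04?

Wednesday

Doomsday rule: the anchor day for the 2100s is Sunday. For year 89: 89÷12 = 7 r 5, and 5÷4 = 1, so 7+5+1 = 13.
Sunday + 13 ≡ Saturday — that's 2189's doomsday.
In November the doomsday date is Nov 7.
Nov 4 is 3 days before Nov 7; 3 mod 7 = 3, so Saturday − 3 = Wednesday.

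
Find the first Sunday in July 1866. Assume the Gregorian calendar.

July 1, 1866 is a Sunday.
The first Sunday is therefore July 1 (same day).

July 1, 1866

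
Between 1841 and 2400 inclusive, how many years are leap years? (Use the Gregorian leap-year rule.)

136

Multiples of 4 in [1841,2400]: 140.
Of those, multiples of 100: 6 (not leap unless ÷400).
Multiples of 400: 2.
Leap years = 140 − 6 + 2 = 136.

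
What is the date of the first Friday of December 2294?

December 1, 2294 is a Saturday.
The first Friday is therefore December 7 (6 days later).

December 7, 2294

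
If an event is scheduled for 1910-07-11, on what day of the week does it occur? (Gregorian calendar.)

Monday

January 1, 1910 is a Saturday.
Jan 1, 1910 → Feb 1, 1910: 31 days (January has 31).
Feb 1, 1910 → Mar 1, 1910: 28 days (February has 28).
Mar 1, 1910 → Apr 1, 1910: 31 days (March has 31).
Apr 1, 1910 → May 1, 1910: 30 days (April has 30).
May 1, 1910 → Jun 1, 1910: 31 days (May has 31).
Jun 1, 1910 → Jul 1, 1910: 30 days (June has 30).
Jul 1, 1910 → Jul 11, 1910: 10 days.
Total: 191 days.
191 mod 7 = 2, so Saturday + 2 = Monday.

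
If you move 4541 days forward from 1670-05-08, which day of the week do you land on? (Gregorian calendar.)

Tuesday

First find the weekday of May 8, 1670. Doomsday rule: the anchor day for the 1600s is Tuesday. For year 70: 70÷12 = 5 r 10, and 10÷4 = 2, so 5+10+2 = 17.
Tuesday + 17 ≡ Friday — that's 1670's doomsday.
In May the doomsday date is May 9.
May 8 is 1 day before May 9; 1 mod 7 = 1, so Friday − 1 = Thursday.
4541 mod 7 = 5, so 4541 days after a Thursday is Thursday + 5 = Tuesday.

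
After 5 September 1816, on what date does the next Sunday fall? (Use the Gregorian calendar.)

Sep 5, 1816 is a Thursday.
From Thursday to the next Sunday is 3 days.
Sep 5, 1816 + 3 = Sep 8, 1816.

September 8, 1816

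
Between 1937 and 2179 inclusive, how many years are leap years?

59

Multiples of 4 in [1937,2179]: 60.
Of those, multiples of 100: 2 (not leap unless ÷400).
Multiples of 400: 1.
Leap years = 60 − 2 + 1 = 59.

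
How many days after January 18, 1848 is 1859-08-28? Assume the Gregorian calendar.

4240

Jan 18, 1848 → Jan 18, 1849: 366 days (Feb 29, 1848 is in that span).
Jan 18, 1849 → Jan 18, 1850: 365 days.
Jan 18, 1850 → Jan 18, 1851: 365 days.
Jan 18, 1851 → Jan 18, 1852: 365 days.
Jan 18, 1852 → Jan 18, 1853: 366 days (Feb 29, 1852 is in that span).
Jan 18, 1853 → Jan 18, 1854: 365 days.
Jan 18, 1854 → Jan 18, 1855: 365 days.
Jan 18, 1855 → Jan 18, 1856: 365 days.
Jan 18, 1856 → Jan 18, 1857: 366 days (Feb 29, 1856 is in that span).
Jan 18, 1857 → Jan 18, 1858: 365 days.
Jan 18, 1858 → Jan 18, 1859: 365 days.
Jan 18, 1859 → Feb 18, 1859: 31 days (January has 31).
Feb 18, 1859 → Mar 18, 1859: 28 days (February has 28).
Mar 18, 1859 → Apr 18, 1859: 31 days (March has 31).
Apr 18, 1859 → May 18, 1859: 30 days (April has 30).
May 18, 1859 → Jun 18, 1859: 31 days (May has 31).
Jun 18, 1859 → Jul 18, 1859: 30 days (June has 30).
Jul 18, 1859 → Aug 18, 1859: 31 days (July has 31).
Aug 18, 1859 → Aug 28, 1859: 10 days.
Total: 4240 days.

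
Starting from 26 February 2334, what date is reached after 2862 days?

December 28, 2341

+365 (one year) → Feb 26, 2335 (2497 left).
+365 (one year) → Feb 26, 2336 (2132 left).
+366 (one year; includes Feb 29, 2336) → Feb 26, 2337 (1766 left).
+365 (one year) → Feb 26, 2338 (1401 left).
+365 (one year) → Feb 26, 2339 (1036 left).
+365 (one year) → Feb 26, 2340 (671 left).
+366 (one year; includes Feb 29, 2340) → Feb 26, 2341 (305 left).
Feb has 28 days: +3 → Mar 1, 2341 (302 left).
Mar has 31 days: +31 → Apr 1, 2341 (271 left).
Apr has 30 days: +30 → May 1, 2341 (241 left).
May has 31 days: +31 → Jun 1, 2341 (210 left).
Jun has 30 days: +30 → Jul 1, 2341 (180 left).
Jul has 31 days: +31 → Aug 1, 2341 (149 left).
Aug has 31 days: +31 → Sep 1, 2341 (118 left).
Sep has 30 days: +30 → Oct 1, 2341 (88 left).
Oct has 31 days: +31 → Nov 1, 2341 (57 left).
Nov has 30 days: +30 → Dec 1, 2341 (27 left).
+27 → Dec 28, 2341.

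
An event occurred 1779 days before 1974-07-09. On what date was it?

August 25, 1969

−365 (one year) → Jul 9, 1973 (1414 left).
−365 (one year) → Jul 9, 1972 (1049 left).
−366 (one year; includes Feb 29, 1972) → Jul 9, 1971 (683 left).
−365 (one year) → Jul 9, 1970 (318 left).
−9 → Jun 30, 1970 (end of Jun, 30 days; 309 left).
−30 → May 31, 1970 (end of May, 31 days; 279 left).
−31 → Apr 30, 1970 (end of Apr, 30 days; 248 left).
−30 → Mar 31, 1970 (end of Mar, 31 days; 218 left).
−31 → Feb 28, 1970 (end of Feb, 28 days; 187 left).
−28 → Jan 31, 1970 (end of Jan, 31 days; 159 left).
−31 → Dec 31, 1969 (end of Dec, 31 days; 128 left).
−31 → Nov 30, 1969 (end of Nov, 30 days; 97 left).
−30 → Oct 31, 1969 (end of Oct, 31 days; 67 left).
−31 → Sep 30, 1969 (end of Sep, 30 days; 36 left).
−30 → Aug 31, 1969 (end of Aug, 31 days; 6 left).
−6 → Aug 25, 1969.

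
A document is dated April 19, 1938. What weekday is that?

Doomsday rule: the anchor day for the 1900s is Wednesday. For year 38: 38÷12 = 3 r 2, and 2÷4 = 0, so 3+2+0 = 5.
Wednesday + 5 ≡ Monday — that's 1938's doomsday.
In April the doomsday date is Apr 4.
Apr 19 is 15 days after Apr 4; 15 mod 7 = 1, so Monday + 1 = Tuesday.

Tuesday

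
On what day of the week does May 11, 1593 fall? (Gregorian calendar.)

Doomsday rule: the anchor day for the 1500s is Wednesday. For year 93: 93÷12 = 7 r 9, and 9÷4 = 2, so 7+9+2 = 18.
Wednesday + 18 ≡ Sunday — that's 1593's doomsday.
In May the doomsday date is May 9.
May 11 is 2 days after May 9; 2 mod 7 = 2, so Sunday + 2 = Tuesday.

Tuesday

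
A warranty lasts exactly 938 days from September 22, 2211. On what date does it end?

April 17, 2214

+366 (one year; includes Feb 29, 2212) → Sep 22, 2212 (572 left).
+365 (one year) → Sep 22, 2213 (207 left).
Sep has 30 days: +9 → Oct 1, 2213 (198 left).
Oct has 31 days: +31 → Nov 1, 2213 (167 left).
Nov has 30 days: +30 → Dec 1, 2213 (137 left).
Dec has 31 days: +31 → Jan 1, 2214 (106 left).
Jan has 31 days: +31 → Feb 1, 2214 (75 left).
Feb has 28 days: +28 → Mar 1, 2214 (47 left).
Mar has 31 days: +31 → Apr 1, 2214 (16 left).
+16 → Apr 17, 2214.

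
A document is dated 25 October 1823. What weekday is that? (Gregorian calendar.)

January 1, 1823 is a Wednesday.
Jan 1, 1823 → Feb 1, 1823: 31 days (January has 31).
Feb 1, 1823 → Mar 1, 1823: 28 days (February has 28).
Mar 1, 1823 → Apr 1, 1823: 31 days (March has 31).
Apr 1, 1823 → May 1, 1823: 30 days (April has 30).
May 1, 1823 → Jun 1, 1823: 31 days (May has 31).
Jun 1, 1823 → Jul 1, 1823: 30 days (June has 30).
Jul 1, 1823 → Aug 1, 1823: 31 days (July has 31).
Aug 1, 1823 → Sep 1, 1823: 31 days (August has 31).
Sep 1, 1823 → Oct 1, 1823: 30 days (September has 30).
Oct 1, 1823 → Oct 25, 1823: 24 days.
Total: 297 days.
297 mod 7 = 3, so Wednesday + 3 = Saturday.

Saturday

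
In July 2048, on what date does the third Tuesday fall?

July 21, 2048

July 1, 2048 is a Wednesday.
The first Tuesday is therefore July 7 (6 days later).
The third Tuesday is 7 + 2×7 = July 21.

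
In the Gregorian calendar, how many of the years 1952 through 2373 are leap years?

Multiples of 4 in [1952,2373]: 106.
Of those, multiples of 100: 4 (not leap unless ÷400).
Multiples of 400: 1.
Leap years = 106 − 4 + 1 = 103.

103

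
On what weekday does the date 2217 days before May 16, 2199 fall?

May 16, 2199 is a Thursday.
2217 mod 7 = 5, so 2217 days before a Thursday is Thursday − 5 = Saturday.

Saturday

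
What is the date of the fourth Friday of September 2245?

September 1, 2245 is a Monday.
The first Friday is therefore September 5 (4 days later).
The fourth Friday is 5 + 3×7 = September 26.

September 26, 2245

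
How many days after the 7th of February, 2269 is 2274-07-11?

1980

Feb 7, 2269 → Feb 7, 2270: 365 days.
Feb 7, 2270 → Feb 7, 2271: 365 days.
Feb 7, 2271 → Feb 7, 2272: 365 days.
Feb 7, 2272 → Feb 7, 2273: 366 days (Feb 29, 2272 is in that span).
Feb 7, 2273 → Feb 7, 2274: 365 days.
Feb 7, 2274 → Mar 7, 2274: 28 days (February has 28).
Mar 7, 2274 → Apr 7, 2274: 31 days (March has 31).
Apr 7, 2274 → May 7, 2274: 30 days (April has 30).
May 7, 2274 → Jun 7, 2274: 31 days (May has 31).
Jun 7, 2274 → Jul 7, 2274: 30 days (June has 30).
Jul 7, 2274 → Jul 11, 2274: 4 days.
Total: 1980 days.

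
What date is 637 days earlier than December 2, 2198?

−365 (one year) → Dec 2, 2197 (272 left).
−2 → Nov 30, 2197 (end of Nov, 30 days; 270 left).
−30 → Oct 31, 2197 (end of Oct, 31 days; 240 left).
−31 → Sep 30, 2197 (end of Sep, 30 days; 209 left).
−30 → Aug 31, 2197 (end of Aug, 31 days; 179 left).
−31 → Jul 31, 2197 (end of Jul, 31 days; 148 left).
−31 → Jun 30, 2197 (end of Jun, 30 days; 117 left).
−30 → May 31, 2197 (end of May, 31 days; 87 left).
−31 → Apr 30, 2197 (end of Apr, 30 days; 56 left).
−30 → Mar 31, 2197 (end of Mar, 31 days; 26 left).
−26 → Mar 5, 2197.

March 5, 2197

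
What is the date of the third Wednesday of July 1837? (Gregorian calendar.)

July 19, 1837

July 1, 1837 is a Saturday.
The first Wednesday is therefore July 5 (4 days later).
The third Wednesday is 5 + 2×7 = July 19.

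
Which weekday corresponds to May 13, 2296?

Wednesday

Doomsday rule: the anchor day for the 2200s is Friday. For year 96: 96÷12 = 8 r 0, and 0÷4 = 0, so 8+0+0 = 8.
Friday + 8 ≡ Saturday — that's 2296's doomsday.
In May the doomsday date is May 9.
May 13 is 4 days after May 9; 4 mod 7 = 4, so Saturday + 4 = Wednesday.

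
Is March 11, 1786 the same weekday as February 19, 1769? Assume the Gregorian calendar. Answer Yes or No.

From Feb 19, 1769 to Mar 11, 1786 is 6229 days.
6229 mod 7 = 6, so they are different weekdays.
(Feb 19, 1769 is a Sunday; Mar 11, 1786 is a Saturday.)

No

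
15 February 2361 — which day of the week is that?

Doomsday rule: the anchor day for the 2300s is Wednesday. For year 61: 61÷12 = 5 r 1, and 1÷4 = 0, so 5+1+0 = 6.
Wednesday + 6 ≡ Tuesday — that's 2361's doomsday.
In February the doomsday date is Feb 28 (2361 is not a leap year).
Feb 15 is 13 days before Feb 28; 13 mod 7 = 6, so Tuesday − 6 = Wednesday.

Wednesday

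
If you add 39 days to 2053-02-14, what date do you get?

Feb has 28 days: +15 → Mar 1, 2053 (24 left).
+24 → Mar 25, 2053.

March 25, 2053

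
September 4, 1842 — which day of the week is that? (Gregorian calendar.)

Doomsday rule: the anchor day for the 1800s is Friday. For year 42: 42÷12 = 3 r 6, and 6÷4 = 1, so 3+6+1 = 10.
Friday + 10 ≡ Monday — that's 1842's doomsday.
In September the doomsday date is Sep 5.
Sep 4 is 1 day before Sep 5; 1 mod 7 = 1, so Monday − 1 = Sunday.

Sunday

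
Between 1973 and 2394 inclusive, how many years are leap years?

Multiples of 4 in [1973,2394]: 105.
Of those, multiples of 100: 4 (not leap unless ÷400).
Multiples of 400: 1.
Leap years = 105 − 4 + 1 = 102.

102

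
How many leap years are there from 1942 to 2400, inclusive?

112

Multiples of 4 in [1942,2400]: 115.
Of those, multiples of 100: 5 (not leap unless ÷400).
Multiples of 400: 2.
Leap years = 115 − 5 + 2 = 112.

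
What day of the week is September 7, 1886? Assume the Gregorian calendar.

January 1, 1886 is a Friday.
Jan 1, 1886 → Feb 1, 1886: 31 days (January has 31).
Feb 1, 1886 → Mar 1, 1886: 28 days (February has 28).
Mar 1, 1886 → Apr 1, 1886: 31 days (March has 31).
Apr 1, 1886 → May 1, 1886: 30 days (April has 30).
May 1, 1886 → Jun 1, 1886: 31 days (May has 31).
Jun 1, 1886 → Jul 1, 1886: 30 days (June has 30).
Jul 1, 1886 → Aug 1, 1886: 31 days (July has 31).
Aug 1, 1886 → Sep 1, 1886: 31 days (August has 31).
Sep 1, 1886 → Sep 7, 1886: 6 days.
Total: 249 days.
249 mod 7 = 4, so Friday + 4 = Tuesday.

Tuesday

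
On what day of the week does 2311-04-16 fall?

Sunday

Doomsday rule: the anchor day for the 2300s is Wednesday. For year 11: 11÷12 = 0 r 11, and 11÷4 = 2, so 0+11+2 = 13.
Wednesday + 13 ≡ Tuesday — that's 2311's doomsday.
In April the doomsday date is Apr 4.
Apr 16 is 12 days after Apr 4; 12 mod 7 = 5, so Tuesday + 5 = Sunday.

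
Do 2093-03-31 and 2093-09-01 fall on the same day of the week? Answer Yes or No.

Yes

From Mar 31, 2093 to Sep 1, 2093 is 154 days.
154 mod 7 = 0, so they are the same weekday.
(Mar 31, 2093 is a Tuesday; Sep 1, 2093 is a Tuesday.)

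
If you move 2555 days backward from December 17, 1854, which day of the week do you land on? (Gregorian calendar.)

Sunday

Dec 17, 1854 is a Sunday.
2555 mod 7 = 0, so 2555 days before a Sunday is Sunday − 0 = Sunday.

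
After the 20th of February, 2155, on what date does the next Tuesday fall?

February 25, 2155

Feb 20, 2155 is a Thursday.
From Thursday to the next Tuesday is 5 days.
Feb 20, 2155 + 5 = Feb 25, 2155.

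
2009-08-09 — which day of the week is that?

January 1, 2009 is a Thursday.
Jan 1, 2009 → Feb 1, 2009: 31 days (January has 31).
Feb 1, 2009 → Mar 1, 2009: 28 days (February has 28).
Mar 1, 2009 → Apr 1, 2009: 31 days (March has 31).
Apr 1, 2009 → May 1, 2009: 30 days (April has 30).
May 1, 2009 → Jun 1, 2009: 31 days (May has 31).
Jun 1, 2009 → Jul 1, 2009: 30 days (June has 30).
Jul 1, 2009 → Aug 1, 2009: 31 days (July has 31).
Aug 1, 2009 → Aug 9, 2009: 8 days.
Total: 220 days.
220 mod 7 = 3, so Thursday + 3 = Sunday.

Sunday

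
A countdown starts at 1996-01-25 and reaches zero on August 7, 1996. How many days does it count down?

Jan 25, 1996 → Feb 25, 1996: 31 days (January has 31).
Feb 25, 1996 → Mar 25, 1996: 29 days (February has 29).
Mar 25, 1996 → Apr 25, 1996: 31 days (March has 31).
Apr 25, 1996 → May 25, 1996: 30 days (April has 30).
May 25, 1996 → Jun 25, 1996: 31 days (May has 31).
Jun 25, 1996 → Jul 25, 1996: 30 days (June has 30).
Jul 25, 1996 → Aug 7, 1996: 13 days.
Total: 195 days.

195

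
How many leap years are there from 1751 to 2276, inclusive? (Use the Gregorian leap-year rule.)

128

Multiples of 4 in [1751,2276]: 132.
Of those, multiples of 100: 5 (not leap unless ÷400).
Multiples of 400: 1.
Leap years = 132 − 5 + 1 = 128.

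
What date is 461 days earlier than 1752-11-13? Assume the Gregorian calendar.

−366 (one year; includes Feb 29, 1752) → Nov 13, 1751 (95 left).
−13 → Oct 31, 1751 (end of Oct, 31 days; 82 left).
−31 → Sep 30, 1751 (end of Sep, 30 days; 51 left).
−30 → Aug 31, 1751 (end of Aug, 31 days; 21 left).
−21 → Aug 10, 1751.

August 10, 1751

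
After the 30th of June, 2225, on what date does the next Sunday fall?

July 3, 2225

Jun 30, 2225 is a Thursday.
From Thursday to the next Sunday is 3 days.
Jun 30, 2225 + 3 = Jul 3, 2225.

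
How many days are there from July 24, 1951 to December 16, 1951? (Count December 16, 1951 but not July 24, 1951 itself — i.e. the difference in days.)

Jul 24, 1951 → Aug 24, 1951: 31 days (July has 31).
Aug 24, 1951 → Sep 24, 1951: 31 days (August has 31).
Sep 24, 1951 → Oct 24, 1951: 30 days (September has 30).
Oct 24, 1951 → Nov 24, 1951: 31 days (October has 31).
Nov 24, 1951 → Dec 16, 1951: 22 days.
Total: 145 days.

145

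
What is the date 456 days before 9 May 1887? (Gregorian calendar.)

−365 (one year) → May 9, 1886 (91 left).
−9 → Apr 30, 1886 (end of Apr, 30 days; 82 left).
−30 → Mar 31, 1886 (end of Mar, 31 days; 52 left).
−31 → Feb 28, 1886 (end of Feb, 28 days; 21 left).
−21 → Feb 7, 1886.

February 7, 1886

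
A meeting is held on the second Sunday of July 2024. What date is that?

July 14, 2024

July 1, 2024 is a Monday.
The first Sunday is therefore July 7 (6 days later).
The second Sunday is 7 + 1×7 = July 14.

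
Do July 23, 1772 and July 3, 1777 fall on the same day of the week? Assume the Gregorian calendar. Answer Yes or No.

From Jul 23, 1772 to Jul 3, 1777 is 1806 days.
1806 mod 7 = 0, so they are the same weekday.
(Jul 23, 1772 is a Thursday; Jul 3, 1777 is a Thursday.)

Yes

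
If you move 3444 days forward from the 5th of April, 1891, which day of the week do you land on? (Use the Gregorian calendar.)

First find the weekday of Apr 5, 1891. Doomsday rule: the anchor day for the 1800s is Friday. For year 91: 91÷12 = 7 r 7, and 7÷4 = 1, so 7+7+1 = 15.
Friday + 15 ≡ Saturday — that's 1891's doomsday.
In April the doomsday date is Apr 4.
Apr 5 is 1 day after Apr 4; 1 mod 7 = 1, so Saturday + 1 = Sunday.
3444 mod 7 = 0, so 3444 days after a Sunday is Sunday + 0 = Sunday.

Sunday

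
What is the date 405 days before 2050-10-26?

−365 (one year) → Oct 26, 2049 (40 left).
−26 → Sep 30, 2049 (end of Sep, 30 days; 14 left).
−14 → Sep 16, 2049.

September 16, 2049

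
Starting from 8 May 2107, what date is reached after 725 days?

+366 (one year; includes Feb 29, 2108) → May 8, 2108 (359 left).
May has 31 days: +24 → Jun 1, 2108 (335 left).
Jun has 30 days: +30 → Jul 1, 2108 (305 left).
Jul has 31 days: +31 → Aug 1, 2108 (274 left).
Aug has 31 days: +31 → Sep 1, 2108 (243 left).
Sep has 30 days: +30 → Oct 1, 2108 (213 left).
Oct has 31 days: +31 → Nov 1, 2108 (182 left).
Nov has 30 days: +30 → Dec 1, 2108 (152 left).
Dec has 31 days: +31 → Jan 1, 2109 (121 left).
Jan has 31 days: +31 → Feb 1, 2109 (90 left).
Feb has 28 days: +28 → Mar 1, 2109 (62 left).
Mar has 31 days: +31 → Apr 1, 2109 (31 left).
Apr has 30 days: +30 → May 1, 2109 (1 left).
+1 → May 2, 2109.

May 2, 2109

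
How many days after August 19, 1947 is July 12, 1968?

7633

Aug 19, 1947 → Aug 19, 1948: 366 days (Feb 29, 1948 is in that span).
Aug 19, 1948 → Aug 19, 1949: 365 days.
Aug 19, 1949 → Aug 19, 1950: 365 days.
Aug 19, 1950 → Aug 19, 1951: 365 days.
Aug 19, 1951 → Aug 19, 1952: 366 days (Feb 29, 1952 is in that span).
Aug 19, 1952 → Aug 19, 1953: 365 days.
Aug 19, 1953 → Aug 19, 1954: 365 days.
Aug 19, 1954 → Aug 19, 1955: 365 days.
Aug 19, 1955 → Aug 19, 1956: 366 days (Feb 29, 1956 is in that span).
Aug 19, 1956 → Aug 19, 1957: 365 days.
Aug 19, 1957 → Aug 19, 1958: 365 days.
Aug 19, 1958 → Aug 19, 1959: 365 days.
Aug 19, 1959 → Aug 19, 1960: 366 days (Feb 29, 1960 is in that span).
Aug 19, 1960 → Aug 19, 1961: 365 days.
Aug 19, 1961 → Aug 19, 1962: 365 days.
Aug 19, 1962 → Aug 19, 1963: 365 days.
Aug 19, 1963 → Aug 19, 1964: 366 days (Feb 29, 1964 is in that span).
Aug 19, 1964 → Aug 19, 1965: 365 days.
Aug 19, 1965 → Aug 19, 1966: 365 days.
Aug 19, 1966 → Aug 19, 1967: 365 days.
Aug 19, 1967 → Sep 19, 1967: 31 days (August has 31).
Sep 19, 1967 → Oct 19, 1967: 30 days (September has 30).
Oct 19, 1967 → Nov 19, 1967: 31 days (October has 31).
Nov 19, 1967 → Dec 19, 1967: 30 days (November has 30).
Dec 19, 1967 → Jan 19, 1968: 31 days (December has 31).
Jan 19, 1968 → Feb 19, 1968: 31 days (January has 31).
Feb 19, 1968 → Mar 19, 1968: 29 days (February has 29).
Mar 19, 1968 → Apr 19, 1968: 31 days (March has 31).
Apr 19, 1968 → May 19, 1968: 30 days (April has 30).
May 19, 1968 → Jun 19, 1968: 31 days (May has 31).
Jun 19, 1968 → Jul 12, 1968: 23 days.
Total: 7633 days.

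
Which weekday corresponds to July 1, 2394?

Friday

Doomsday rule: the anchor day for the 2300s is Wednesday. For year 94: 94÷12 = 7 r 10, and 10÷4 = 2, so 7+10+2 = 19.
Wednesday + 19 ≡ Monday — that's 2394's doomsday.
In July the doomsday date is Jul 11.
Jul 1 is 10 days before Jul 11; 10 mod 7 = 3, so Monday − 3 = Friday.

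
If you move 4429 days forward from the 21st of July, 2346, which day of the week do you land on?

Friday

Jul 21, 2346 is a Sunday.
4429 mod 7 = 5, so 4429 days after a Sunday is Sunday + 5 = Friday.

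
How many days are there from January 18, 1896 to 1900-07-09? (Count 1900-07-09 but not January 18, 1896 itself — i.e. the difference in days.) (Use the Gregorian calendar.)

Jan 18, 1896 → Jan 18, 1897: 366 days (Feb 29, 1896 is in that span).
Jan 18, 1897 → Jan 18, 1898: 365 days.
Jan 18, 1898 → Jan 18, 1899: 365 days.
Jan 18, 1899 → Jan 18, 1900: 365 days.
Jan 18, 1900 → Feb 18, 1900: 31 days (January has 31).
Feb 18, 1900 → Mar 18, 1900: 28 days (February has 28).
Mar 18, 1900 → Apr 18, 1900: 31 days (March has 31).
Apr 18, 1900 → May 18, 1900: 30 days (April has 30).
May 18, 1900 → Jun 18, 1900: 31 days (May has 31).
Jun 18, 1900 → Jul 9, 1900: 21 days.
Total: 1633 days.

1633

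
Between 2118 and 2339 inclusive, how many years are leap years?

Multiples of 4 in [2118,2339]: 55.
Of those, multiples of 100: 2 (not leap unless ÷400).
Multiples of 400: 0.
Leap years = 55 − 2 + 0 = 53.

53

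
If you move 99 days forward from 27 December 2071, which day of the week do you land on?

Monday

First find the weekday of Dec 27, 2071. Doomsday rule: the anchor day for the 2000s is Tuesday. For year 71: 71÷12 = 5 r 11, and 11÷4 = 2, so 5+11+2 = 18.
Tuesday + 18 ≡ Saturday — that's 2071's doomsday.
In December the doomsday date is Dec 12.
Dec 27 is 15 days after Dec 12; 15 mod 7 = 1, so Saturday + 1 = Sunday.
99 mod 7 = 1, so 99 days after a Sunday is Sunday + 1 = Monday.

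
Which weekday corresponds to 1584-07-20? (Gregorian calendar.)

Friday

Doomsday rule: the anchor day for the 1500s is Wednesday. For year 84: 84÷12 = 7 r 0, and 0÷4 = 0, so 7+0+0 = 7.
Wednesday + 7 ≡ Wednesday — that's 1584's doomsday.
In July the doomsday date is Jul 11.
Jul 20 is 9 days after Jul 11; 9 mod 7 = 2, so Wednesday + 2 = Friday.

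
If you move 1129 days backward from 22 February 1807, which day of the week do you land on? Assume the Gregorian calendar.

Friday

Feb 22, 1807 is a Sunday.
1129 mod 7 = 2, so 1129 days before a Sunday is Sunday − 2 = Friday.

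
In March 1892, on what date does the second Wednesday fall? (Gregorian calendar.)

March 9, 1892

March 1, 1892 is a Tuesday.
The first Wednesday is therefore March 2 (1 days later).
The second Wednesday is 2 + 1×7 = March 9.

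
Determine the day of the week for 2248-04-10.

Monday

Doomsday rule: the anchor day for the 2200s is Friday. For year 48: 48÷12 = 4 r 0, and 0÷4 = 0, so 4+0+0 = 4.
Friday + 4 ≡ Tuesday — that's 2248's doomsday.
In April the doomsday date is Apr 4.
Apr 10 is 6 days after Apr 4; 6 mod 7 = 6, so Tuesday + 6 = Monday.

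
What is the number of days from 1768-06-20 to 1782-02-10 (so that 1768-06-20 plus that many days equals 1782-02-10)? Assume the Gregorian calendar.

Jun 20, 1768 → Jun 20, 1769: 365 days.
Jun 20, 1769 → Jun 20, 1770: 365 days.
Jun 20, 1770 → Jun 20, 1771: 365 days.
Jun 20, 1771 → Jun 20, 1772: 366 days (Feb 29, 1772 is in that span).
Jun 20, 1772 → Jun 20, 1773: 365 days.
Jun 20, 1773 → Jun 20, 1774: 365 days.
Jun 20, 1774 → Jun 20, 1775: 365 days.
Jun 20, 1775 → Jun 20, 1776: 366 days (Feb 29, 1776 is in that span).
Jun 20, 1776 → Jun 20, 1777: 365 days.
Jun 20, 1777 → Jun 20, 1778: 365 days.
Jun 20, 1778 → Jun 20, 1779: 365 days.
Jun 20, 1779 → Jun 20, 1780: 366 days (Feb 29, 1780 is in that span).
Jun 20, 1780 → Jun 20, 1781: 365 days.
Jun 20, 1781 → Jul 20, 1781: 30 days (June has 30).
Jul 20, 1781 → Aug 20, 1781: 31 days (July has 31).
Aug 20, 1781 → Sep 20, 1781: 31 days (August has 31).
Sep 20, 1781 → Oct 20, 1781: 30 days (September has 30).
Oct 20, 1781 → Nov 20, 1781: 31 days (October has 31).
Nov 20, 1781 → Dec 20, 1781: 30 days (November has 30).
Dec 20, 1781 → Jan 20, 1782: 31 days (December has 31).
Jan 20, 1782 → Feb 10, 1782: 21 days.
Total: 4983 days.

4983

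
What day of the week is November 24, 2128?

Doomsday rule: the anchor day for the 2100s is Sunday. For year 28: 28÷12 = 2 r 4, and 4÷4 = 1, so 2+4+1 = 7.
Sunday + 7 ≡ Sunday — that's 2128's doomsday.
In November the doomsday date is Nov 7.
Nov 24 is 17 days after Nov 7; 17 mod 7 = 3, so Sunday + 3 = Wednesday.

Wednesday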